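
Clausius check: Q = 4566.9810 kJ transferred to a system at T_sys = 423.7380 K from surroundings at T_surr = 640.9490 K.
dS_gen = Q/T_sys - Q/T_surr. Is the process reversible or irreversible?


dS_sys = 4566.9810/423.7380 = 10.7778 kJ/K
dS_surr = -4566.9810/640.9490 = -7.1253 kJ/K
dS_gen = 10.7778 - 7.1253 = 3.6525 kJ/K (irreversible)

dS_gen = 3.6525 kJ/K, irreversible


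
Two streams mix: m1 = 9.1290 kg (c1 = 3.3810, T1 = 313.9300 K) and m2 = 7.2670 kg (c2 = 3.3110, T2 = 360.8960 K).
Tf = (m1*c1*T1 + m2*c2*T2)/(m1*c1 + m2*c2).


num = 18373.0282
den = 54.9262
Tf = 334.5040 K

334.5040 K


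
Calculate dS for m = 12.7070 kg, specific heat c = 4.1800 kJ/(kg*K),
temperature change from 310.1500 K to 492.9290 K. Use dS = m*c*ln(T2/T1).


T2/T1 = 1.5893
ln(T2/T1) = 0.4633
dS = 12.7070 * 4.1800 * 0.4633 = 24.6088 kJ/K

24.6088 kJ/K


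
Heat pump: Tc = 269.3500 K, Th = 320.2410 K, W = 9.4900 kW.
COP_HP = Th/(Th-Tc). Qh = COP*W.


COP = 320.2410 / 50.8910 = 6.2927
Qh = 6.2927 * 9.4900 = 59.7176 kW

COP = 6.2927, Qh = 59.7176 kW


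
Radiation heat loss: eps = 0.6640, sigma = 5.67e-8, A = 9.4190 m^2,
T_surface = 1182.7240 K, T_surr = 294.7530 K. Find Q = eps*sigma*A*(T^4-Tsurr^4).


T^4 = 1.9567e+12
Tsurr^4 = 7.5480e+09
Q = 0.6640 * 5.67e-8 * 9.4190 * 1.9492e+12 = 691211.6813 W

691211.6813 W


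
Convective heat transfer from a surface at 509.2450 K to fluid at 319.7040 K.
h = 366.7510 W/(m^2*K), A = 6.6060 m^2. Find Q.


dT = 189.5410 K
Q = 366.7510 * 6.6060 * 189.5410 = 459211.8046 W

459211.8046 W


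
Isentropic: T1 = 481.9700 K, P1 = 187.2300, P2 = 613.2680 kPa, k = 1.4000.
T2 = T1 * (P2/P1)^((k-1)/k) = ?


(k-1)/k = 0.2857
(P2/P1)^exp = 1.4035
T2 = 481.9700 * 1.4035 = 676.4589 K

676.4589 K


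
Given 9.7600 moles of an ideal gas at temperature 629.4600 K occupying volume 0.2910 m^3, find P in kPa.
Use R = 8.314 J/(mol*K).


P = nRT/V = 9.7600 * 8.314 * 629.4600 / 0.2910
= 51077.3051 / 0.2910 = 175523.3852 Pa = 175.5234 kPa

175.5234 kPa


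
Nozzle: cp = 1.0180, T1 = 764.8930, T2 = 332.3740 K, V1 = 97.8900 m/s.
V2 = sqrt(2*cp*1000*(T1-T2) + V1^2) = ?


dT = 432.5190 K
2*cp*1000*dT = 880608.6840
V1^2 = 9582.4521
V2 = sqrt(890191.1361) = 943.4994 m/s

943.4994 m/s


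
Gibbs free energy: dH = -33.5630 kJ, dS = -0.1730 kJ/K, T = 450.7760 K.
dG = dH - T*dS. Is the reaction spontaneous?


T*dS = 450.7760 * -0.1730 = -77.9842 kJ
dG = -33.5630 + 77.9842 = 44.4212 kJ (non-spontaneous)

dG = 44.4212 kJ, non-spontaneous


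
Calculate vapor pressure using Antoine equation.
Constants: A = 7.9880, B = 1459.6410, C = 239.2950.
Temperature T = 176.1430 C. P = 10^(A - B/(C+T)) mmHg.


C+T = 415.4380
B/(C+T) = 3.5135
log10(P) = 7.9880 - 3.5135 = 4.4745
P = 10^4.4745 = 29819.5437 mmHg

29819.5437 mmHg


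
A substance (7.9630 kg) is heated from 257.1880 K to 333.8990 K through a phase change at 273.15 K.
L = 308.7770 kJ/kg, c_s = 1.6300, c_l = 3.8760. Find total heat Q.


Q1 (sensible, solid) = 7.9630 * 1.6300 * 15.9620 = 207.1818 kJ
Q2 (latent) = 7.9630 * 308.7770 = 2458.7913 kJ
Q3 (sensible, liquid) = 7.9630 * 3.8760 * 60.7490 = 1874.9929 kJ
Q_total = 4540.9659 kJ

4540.9659 kJ


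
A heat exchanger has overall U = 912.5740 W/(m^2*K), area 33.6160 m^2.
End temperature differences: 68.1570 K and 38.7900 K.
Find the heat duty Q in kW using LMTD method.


LMTD = 52.1014 K
Q = 912.5740 * 33.6160 * 52.1014 = 1598317.7784 W = 1598.3178 kW

1598.3178 kW


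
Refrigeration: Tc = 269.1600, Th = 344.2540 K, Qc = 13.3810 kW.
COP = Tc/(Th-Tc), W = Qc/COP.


COP = 269.1600 / 75.0940 = 3.5843
W = 13.3810 / 3.5843 = 3.7332 kW

COP = 3.5843, W = 3.7332 kW


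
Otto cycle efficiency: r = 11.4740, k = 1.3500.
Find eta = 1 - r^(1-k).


r^(k-1) = 2.3491
eta = 1 - 1/2.3491 = 0.5743 = 57.4304%

57.4304%


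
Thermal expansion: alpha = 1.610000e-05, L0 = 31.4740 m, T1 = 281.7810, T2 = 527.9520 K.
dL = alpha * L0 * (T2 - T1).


dT = 246.1710 K
dL = 1.610000e-05 * 31.4740 * 246.1710 = 0.124743 m
L_final = 31.598743 m

dL = 0.124743 m


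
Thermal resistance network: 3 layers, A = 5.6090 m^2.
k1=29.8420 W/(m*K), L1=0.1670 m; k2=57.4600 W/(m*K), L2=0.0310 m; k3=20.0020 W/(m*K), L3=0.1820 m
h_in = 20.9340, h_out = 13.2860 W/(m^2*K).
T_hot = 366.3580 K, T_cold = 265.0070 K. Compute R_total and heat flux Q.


R_conv_in = 1/(20.9340*5.6090) = 0.0085
R_1 = 0.1670/(29.8420*5.6090) = 0.0010
R_2 = 0.0310/(57.4600*5.6090) = 9.6186e-05
R_3 = 0.1820/(20.0020*5.6090) = 0.0016
R_conv_out = 1/(13.2860*5.6090) = 0.0134
R_total = 0.0247 K/W
Q = 101.3510 / 0.0247 = 4111.3270 W

R_total = 0.0247 K/W, Q = 4111.3270 W


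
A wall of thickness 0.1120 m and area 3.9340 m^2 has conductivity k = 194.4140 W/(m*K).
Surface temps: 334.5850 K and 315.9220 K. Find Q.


dT = 18.6630 K
Q = 194.4140 * 3.9340 * 18.6630 / 0.1120 = 127445.7404 W

127445.7404 W


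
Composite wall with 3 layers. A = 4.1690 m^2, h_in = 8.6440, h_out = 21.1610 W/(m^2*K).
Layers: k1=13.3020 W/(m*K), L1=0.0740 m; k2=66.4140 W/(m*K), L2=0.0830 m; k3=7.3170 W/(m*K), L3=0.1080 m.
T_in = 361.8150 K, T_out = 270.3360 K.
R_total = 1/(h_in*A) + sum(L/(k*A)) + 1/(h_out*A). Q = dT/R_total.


R_conv_in = 1/(8.6440*4.1690) = 0.0277
R_1 = 0.0740/(13.3020*4.1690) = 0.0013
R_2 = 0.0830/(66.4140*4.1690) = 0.0003
R_3 = 0.1080/(7.3170*4.1690) = 0.0035
R_conv_out = 1/(21.1610*4.1690) = 0.0113
R_total = 0.0443 K/W
Q = 91.4790 / 0.0443 = 2066.8892 W

R_total = 0.0443 K/W, Q = 2066.8892 W


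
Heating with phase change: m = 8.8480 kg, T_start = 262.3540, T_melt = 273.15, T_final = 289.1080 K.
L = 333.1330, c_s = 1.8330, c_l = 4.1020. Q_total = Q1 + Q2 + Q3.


Q1 (sensible, solid) = 8.8480 * 1.8330 * 10.7960 = 175.0937 kJ
Q2 (latent) = 8.8480 * 333.1330 = 2947.5608 kJ
Q3 (sensible, liquid) = 8.8480 * 4.1020 * 15.9580 = 579.1876 kJ
Q_total = 3701.8420 kJ

3701.8420 kJ


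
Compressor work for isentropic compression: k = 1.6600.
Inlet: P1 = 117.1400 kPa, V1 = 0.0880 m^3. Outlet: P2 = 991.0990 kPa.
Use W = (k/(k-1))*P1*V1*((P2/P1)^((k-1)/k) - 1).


(k-1)/k = 0.3976
(P2/P1)^exp = 2.3374
W = 2.5152 * 117.1400 * 0.0880 * (2.3374 - 1) = 34.6743 kJ

34.6743 kJ


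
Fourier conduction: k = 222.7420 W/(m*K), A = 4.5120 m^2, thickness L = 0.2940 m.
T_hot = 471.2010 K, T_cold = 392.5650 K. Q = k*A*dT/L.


dT = 78.6360 K
Q = 222.7420 * 4.5120 * 78.6360 / 0.2940 = 268809.9186 W

268809.9186 W


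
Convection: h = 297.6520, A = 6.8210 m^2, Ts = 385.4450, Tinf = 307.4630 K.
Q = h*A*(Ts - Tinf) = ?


dT = 77.9820 K
Q = 297.6520 * 6.8210 * 77.9820 = 158325.6297 W

158325.6297 W


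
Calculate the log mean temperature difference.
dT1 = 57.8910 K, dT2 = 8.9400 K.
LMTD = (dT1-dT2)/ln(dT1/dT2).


dT1/dT2 = 6.4755
ln(dT1/dT2) = 1.8680
LMTD = 48.9510 / 1.8680 = 26.2047 K

26.2047 K


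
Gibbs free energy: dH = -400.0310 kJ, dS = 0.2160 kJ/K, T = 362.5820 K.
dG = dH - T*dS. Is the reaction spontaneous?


T*dS = 362.5820 * 0.2160 = 78.3177 kJ
dG = -400.0310 - 78.3177 = -478.3487 kJ (spontaneous)

dG = -478.3487 kJ, spontaneous


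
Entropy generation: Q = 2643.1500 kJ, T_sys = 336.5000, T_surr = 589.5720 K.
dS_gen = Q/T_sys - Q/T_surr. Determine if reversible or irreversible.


dS_sys = 2643.1500/336.5000 = 7.8548 kJ/K
dS_surr = -2643.1500/589.5720 = -4.4832 kJ/K
dS_gen = 7.8548 - 4.4832 = 3.3717 kJ/K (irreversible)

dS_gen = 3.3717 kJ/K, irreversible


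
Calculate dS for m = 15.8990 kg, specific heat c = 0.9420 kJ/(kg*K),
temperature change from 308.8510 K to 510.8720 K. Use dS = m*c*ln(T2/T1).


T2/T1 = 1.6541
ln(T2/T1) = 0.5033
dS = 15.8990 * 0.9420 * 0.5033 = 7.5373 kJ/K

7.5373 kJ/K


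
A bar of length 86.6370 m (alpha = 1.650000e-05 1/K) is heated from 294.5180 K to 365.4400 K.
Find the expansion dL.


dT = 70.9220 K
dL = 1.650000e-05 * 86.6370 * 70.9220 = 0.101384 m
L_final = 86.738384 m

dL = 0.101384 m


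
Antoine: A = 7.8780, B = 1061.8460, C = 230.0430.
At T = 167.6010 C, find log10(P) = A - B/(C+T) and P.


C+T = 397.6440
B/(C+T) = 2.6703
log10(P) = 7.8780 - 2.6703 = 5.2077
P = 10^5.2077 = 161308.2865 mmHg

161308.2865 mmHg


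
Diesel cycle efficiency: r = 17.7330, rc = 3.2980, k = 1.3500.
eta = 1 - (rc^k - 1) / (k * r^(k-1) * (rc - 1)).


r^(k-1) = 2.7357
rc^k = 5.0077
eta = 0.5278 = 52.7787%

52.7787%


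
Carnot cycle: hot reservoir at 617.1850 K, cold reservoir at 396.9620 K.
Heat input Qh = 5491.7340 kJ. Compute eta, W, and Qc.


eta = 1 - 396.9620/617.1850 = 0.3568
W = 0.3568 * 5491.7340 = 1959.5521 kJ
Qc = 5491.7340 - 1959.5521 = 3532.1819 kJ

eta = 35.6818%, W = 1959.5521 kJ, Qc = 3532.1819 kJ


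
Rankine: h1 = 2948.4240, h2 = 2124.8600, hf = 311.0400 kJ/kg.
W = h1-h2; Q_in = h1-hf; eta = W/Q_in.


W = 823.5640 kJ/kg
Q_in = 2637.3840 kJ/kg
eta = 0.3123 = 31.2265%

eta = 31.2265%


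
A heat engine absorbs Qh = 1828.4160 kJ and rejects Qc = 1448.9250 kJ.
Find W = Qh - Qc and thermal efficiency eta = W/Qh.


W = 1828.4160 - 1448.9250 = 379.4910 kJ
eta = 379.4910 / 1828.4160 = 0.2076 = 20.7552%

W = 379.4910 kJ, eta = 20.7552%


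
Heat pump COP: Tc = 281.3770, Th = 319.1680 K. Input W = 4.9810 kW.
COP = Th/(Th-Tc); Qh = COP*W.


COP = 319.1680 / 37.7910 = 8.4456
Qh = 8.4456 * 4.9810 = 42.0676 kW

COP = 8.4456, Qh = 42.0676 kW


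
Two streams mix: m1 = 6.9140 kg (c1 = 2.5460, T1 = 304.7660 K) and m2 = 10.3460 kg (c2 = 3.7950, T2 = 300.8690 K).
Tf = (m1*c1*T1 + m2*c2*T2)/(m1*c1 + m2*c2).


num = 17177.8499
den = 56.8661
Tf = 302.0753 K

302.0753 K


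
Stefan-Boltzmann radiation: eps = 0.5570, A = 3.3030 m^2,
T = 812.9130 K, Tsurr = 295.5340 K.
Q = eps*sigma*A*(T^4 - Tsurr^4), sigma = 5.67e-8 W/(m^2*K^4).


T^4 = 4.3669e+11
Tsurr^4 = 7.6283e+09
Q = 0.5570 * 5.67e-8 * 3.3030 * 4.2906e+11 = 44757.8919 W

44757.8919 W


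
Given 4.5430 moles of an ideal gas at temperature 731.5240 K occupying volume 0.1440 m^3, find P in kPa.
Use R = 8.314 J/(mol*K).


P = nRT/V = 4.5430 * 8.314 * 731.5240 / 0.1440
= 27630.0287 / 0.1440 = 191875.1993 Pa = 191.8752 kPa

191.8752 kPa


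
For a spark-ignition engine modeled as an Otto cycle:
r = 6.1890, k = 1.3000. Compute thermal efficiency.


r^(k-1) = 1.7278
eta = 1 - 1/1.7278 = 0.4212 = 42.1220%

42.1220%


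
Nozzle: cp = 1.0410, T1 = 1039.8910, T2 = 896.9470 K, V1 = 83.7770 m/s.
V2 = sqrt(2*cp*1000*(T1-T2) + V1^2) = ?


dT = 142.9440 K
2*cp*1000*dT = 297609.4080
V1^2 = 7018.5857
V2 = sqrt(304627.9937) = 551.9311 m/s

551.9311 m/s


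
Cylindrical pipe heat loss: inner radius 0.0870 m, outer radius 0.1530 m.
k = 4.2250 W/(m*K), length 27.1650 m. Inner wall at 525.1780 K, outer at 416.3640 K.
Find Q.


dT = 108.8140 K
ln(ro/ri) = 0.5645
Q = 2*pi*4.2250*27.1650*108.8140 / 0.5645 = 138999.8053 W

138999.8053 W


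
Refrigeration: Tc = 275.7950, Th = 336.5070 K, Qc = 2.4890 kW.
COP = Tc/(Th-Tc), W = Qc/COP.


COP = 275.7950 / 60.7120 = 4.5427
W = 2.4890 / 4.5427 = 0.5479 kW

COP = 4.5427, W = 0.5479 kW


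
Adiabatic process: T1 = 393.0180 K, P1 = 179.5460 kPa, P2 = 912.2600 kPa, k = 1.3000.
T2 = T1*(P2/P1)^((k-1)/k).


(k-1)/k = 0.2308
(P2/P1)^exp = 1.4552
T2 = 393.0180 * 1.4552 = 571.9030 K

571.9030 K


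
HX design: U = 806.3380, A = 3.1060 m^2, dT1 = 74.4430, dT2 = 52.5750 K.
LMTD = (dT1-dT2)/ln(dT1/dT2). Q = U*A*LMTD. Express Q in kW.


LMTD = 62.8765 K
Q = 806.3380 * 3.1060 * 62.8765 = 157473.2512 W = 157.4733 kW

157.4733 kW


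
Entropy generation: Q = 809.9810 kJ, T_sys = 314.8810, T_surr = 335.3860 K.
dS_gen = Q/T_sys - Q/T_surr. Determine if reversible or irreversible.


dS_sys = 809.9810/314.8810 = 2.5723 kJ/K
dS_surr = -809.9810/335.3860 = -2.4151 kJ/K
dS_gen = 2.5723 - 2.4151 = 0.1573 kJ/K (irreversible)

dS_gen = 0.1573 kJ/K, irreversible


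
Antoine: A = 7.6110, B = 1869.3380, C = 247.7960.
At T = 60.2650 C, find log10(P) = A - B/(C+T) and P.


C+T = 308.0610
B/(C+T) = 6.0681
log10(P) = 7.6110 - 6.0681 = 1.5429
P = 10^1.5429 = 34.9078 mmHg

34.9078 mmHg


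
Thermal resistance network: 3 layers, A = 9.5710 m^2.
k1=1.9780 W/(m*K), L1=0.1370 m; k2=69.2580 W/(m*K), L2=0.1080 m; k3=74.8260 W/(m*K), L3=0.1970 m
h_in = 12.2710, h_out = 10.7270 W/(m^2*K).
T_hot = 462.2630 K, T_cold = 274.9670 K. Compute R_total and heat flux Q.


R_conv_in = 1/(12.2710*9.5710) = 0.0085
R_1 = 0.1370/(1.9780*9.5710) = 0.0072
R_2 = 0.1080/(69.2580*9.5710) = 0.0002
R_3 = 0.1970/(74.8260*9.5710) = 0.0003
R_conv_out = 1/(10.7270*9.5710) = 0.0097
R_total = 0.0259 K/W
Q = 187.2960 / 0.0259 = 7223.3234 W

R_total = 0.0259 K/W, Q = 7223.3234 W


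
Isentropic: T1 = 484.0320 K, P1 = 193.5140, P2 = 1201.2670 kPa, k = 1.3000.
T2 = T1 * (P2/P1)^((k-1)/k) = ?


(k-1)/k = 0.2308
(P2/P1)^exp = 1.5240
T2 = 484.0320 * 1.5240 = 737.6617 K

737.6617 K


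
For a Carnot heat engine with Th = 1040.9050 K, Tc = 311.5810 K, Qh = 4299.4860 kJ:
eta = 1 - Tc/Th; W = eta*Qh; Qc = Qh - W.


eta = 1 - 311.5810/1040.9050 = 0.7007
W = 0.7007 * 4299.4860 = 3012.4923 kJ
Qc = 4299.4860 - 3012.4923 = 1286.9937 kJ

eta = 70.0663%, W = 3012.4923 kJ, Qc = 1286.9937 kJ


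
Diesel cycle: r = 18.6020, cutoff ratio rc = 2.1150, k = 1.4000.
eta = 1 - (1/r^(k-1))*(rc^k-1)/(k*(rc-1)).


r^(k-1) = 3.2198
rc^k = 2.8539
eta = 0.6311 = 63.1147%

63.1147%


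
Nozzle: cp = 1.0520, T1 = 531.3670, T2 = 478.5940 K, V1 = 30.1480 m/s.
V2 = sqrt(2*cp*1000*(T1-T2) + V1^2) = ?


dT = 52.7730 K
2*cp*1000*dT = 111034.3920
V1^2 = 908.9019
V2 = sqrt(111943.2939) = 334.5793 m/s

334.5793 m/s


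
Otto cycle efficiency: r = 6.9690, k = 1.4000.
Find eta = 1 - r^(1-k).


r^(k-1) = 2.1740
eta = 1 - 1/2.1740 = 0.5400 = 54.0028%

54.0028%


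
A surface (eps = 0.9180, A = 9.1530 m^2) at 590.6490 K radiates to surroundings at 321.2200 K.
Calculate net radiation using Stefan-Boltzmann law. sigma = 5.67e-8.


T^4 = 1.2171e+11
Tsurr^4 = 1.0647e+10
Q = 0.9180 * 5.67e-8 * 9.1530 * 1.1106e+11 = 52911.6195 W

52911.6195 W


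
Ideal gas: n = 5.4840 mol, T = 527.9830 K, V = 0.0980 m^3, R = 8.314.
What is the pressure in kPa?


P = nRT/V = 5.4840 * 8.314 * 527.9830 / 0.0980
= 24072.8442 / 0.0980 = 245641.2677 Pa = 245.6413 kPa

245.6413 kPa


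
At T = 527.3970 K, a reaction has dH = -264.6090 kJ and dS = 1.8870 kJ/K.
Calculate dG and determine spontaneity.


T*dS = 527.3970 * 1.8870 = 995.1981 kJ
dG = -264.6090 - 995.1981 = -1259.8071 kJ (spontaneous)

dG = -1259.8071 kJ, spontaneous


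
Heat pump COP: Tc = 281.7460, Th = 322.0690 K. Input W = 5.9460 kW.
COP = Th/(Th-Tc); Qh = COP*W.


COP = 322.0690 / 40.3230 = 7.9872
Qh = 7.9872 * 5.9460 = 47.4921 kW

COP = 7.9872, Qh = 47.4921 kW


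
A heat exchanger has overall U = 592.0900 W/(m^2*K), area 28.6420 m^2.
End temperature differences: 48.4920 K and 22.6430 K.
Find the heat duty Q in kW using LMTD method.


LMTD = 33.9427 K
Q = 592.0900 * 28.6420 * 33.9427 = 575622.1327 W = 575.6221 kW

575.6221 kW


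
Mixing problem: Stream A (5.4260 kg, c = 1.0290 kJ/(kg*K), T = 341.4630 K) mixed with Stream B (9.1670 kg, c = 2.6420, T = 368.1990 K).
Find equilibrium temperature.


num = 10823.9992
den = 29.8026
Tf = 363.1902 K

363.1902 K


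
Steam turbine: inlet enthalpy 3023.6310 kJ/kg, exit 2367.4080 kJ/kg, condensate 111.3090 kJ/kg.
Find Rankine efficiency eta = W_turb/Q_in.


W = 656.2230 kJ/kg
Q_in = 2912.3220 kJ/kg
eta = 0.2253 = 22.5326%

eta = 22.5326%


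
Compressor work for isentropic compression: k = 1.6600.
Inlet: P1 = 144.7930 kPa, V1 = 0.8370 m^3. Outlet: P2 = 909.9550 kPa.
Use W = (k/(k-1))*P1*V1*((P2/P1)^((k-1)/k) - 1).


(k-1)/k = 0.3976
(P2/P1)^exp = 2.0768
W = 2.5152 * 144.7930 * 0.8370 * (2.0768 - 1) = 328.2119 kJ

328.2119 kJ


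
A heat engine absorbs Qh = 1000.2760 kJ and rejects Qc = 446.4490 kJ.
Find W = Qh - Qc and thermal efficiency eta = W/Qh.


W = 1000.2760 - 446.4490 = 553.8270 kJ
eta = 553.8270 / 1000.2760 = 0.5537 = 55.3674%

W = 553.8270 kJ, eta = 55.3674%


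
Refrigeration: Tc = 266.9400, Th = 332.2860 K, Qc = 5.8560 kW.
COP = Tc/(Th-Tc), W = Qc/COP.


COP = 266.9400 / 65.3460 = 4.0850
W = 5.8560 / 4.0850 = 1.4335 kW

COP = 4.0850, W = 1.4335 kW


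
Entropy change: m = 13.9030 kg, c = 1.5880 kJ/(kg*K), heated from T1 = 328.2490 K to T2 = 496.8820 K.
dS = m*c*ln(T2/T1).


T2/T1 = 1.5137
ln(T2/T1) = 0.4146
dS = 13.9030 * 1.5880 * 0.4146 = 9.1531 kJ/K

9.1531 kJ/K


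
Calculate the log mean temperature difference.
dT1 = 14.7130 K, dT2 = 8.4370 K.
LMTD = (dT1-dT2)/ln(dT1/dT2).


dT1/dT2 = 1.7439
ln(dT1/dT2) = 0.5561
LMTD = 6.2760 / 0.5561 = 11.2856 K

11.2856 K


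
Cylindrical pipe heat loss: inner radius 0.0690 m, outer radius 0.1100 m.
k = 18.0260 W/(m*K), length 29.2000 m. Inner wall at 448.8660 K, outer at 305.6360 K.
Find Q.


dT = 143.2300 K
ln(ro/ri) = 0.4664
Q = 2*pi*18.0260*29.2000*143.2300 / 0.4664 = 1015691.6377 W

1015691.6377 W


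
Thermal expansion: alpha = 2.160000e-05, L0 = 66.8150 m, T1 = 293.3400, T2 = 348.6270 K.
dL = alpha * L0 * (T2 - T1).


dT = 55.2870 K
dL = 2.160000e-05 * 66.8150 * 55.2870 = 0.079790 m
L_final = 66.894790 m

dL = 0.079790 m


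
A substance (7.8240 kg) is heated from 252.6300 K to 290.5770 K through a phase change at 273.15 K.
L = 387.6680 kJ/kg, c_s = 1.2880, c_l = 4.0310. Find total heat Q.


Q1 (sensible, solid) = 7.8240 * 1.2880 * 20.5200 = 206.7864 kJ
Q2 (latent) = 7.8240 * 387.6680 = 3033.1144 kJ
Q3 (sensible, liquid) = 7.8240 * 4.0310 * 17.4270 = 549.6222 kJ
Q_total = 3789.5231 kJ

3789.5231 kJ


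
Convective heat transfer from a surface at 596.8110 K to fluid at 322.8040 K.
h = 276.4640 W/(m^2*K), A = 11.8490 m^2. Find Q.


dT = 274.0070 K
Q = 276.4640 * 11.8490 * 274.0070 = 897598.1412 W

897598.1412 W


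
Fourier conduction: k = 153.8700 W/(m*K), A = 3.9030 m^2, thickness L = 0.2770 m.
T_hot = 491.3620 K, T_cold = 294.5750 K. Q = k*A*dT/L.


dT = 196.7870 K
Q = 153.8700 * 3.9030 * 196.7870 / 0.2770 = 426647.4370 W

426647.4370 W


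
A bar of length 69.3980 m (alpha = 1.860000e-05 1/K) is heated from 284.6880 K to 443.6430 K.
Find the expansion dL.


dT = 158.9550 K
dL = 1.860000e-05 * 69.3980 * 158.9550 = 0.205180 m
L_final = 69.603180 m

dL = 0.205180 m


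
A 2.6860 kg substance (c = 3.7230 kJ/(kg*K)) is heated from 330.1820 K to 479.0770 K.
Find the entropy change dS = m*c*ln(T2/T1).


T2/T1 = 1.4509
ln(T2/T1) = 0.3722
dS = 2.6860 * 3.7230 * 0.3722 = 3.7222 kJ/K

3.7222 kJ/K


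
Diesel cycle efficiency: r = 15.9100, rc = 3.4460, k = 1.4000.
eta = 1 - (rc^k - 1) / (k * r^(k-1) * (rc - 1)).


r^(k-1) = 3.0246
rc^k = 5.6525
eta = 0.5508 = 55.0805%

55.0805%


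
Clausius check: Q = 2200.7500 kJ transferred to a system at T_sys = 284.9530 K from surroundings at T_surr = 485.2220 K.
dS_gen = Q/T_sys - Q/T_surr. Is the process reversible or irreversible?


dS_sys = 2200.7500/284.9530 = 7.7232 kJ/K
dS_surr = -2200.7500/485.2220 = -4.5356 kJ/K
dS_gen = 7.7232 - 4.5356 = 3.1877 kJ/K (irreversible)

dS_gen = 3.1877 kJ/K, irreversible


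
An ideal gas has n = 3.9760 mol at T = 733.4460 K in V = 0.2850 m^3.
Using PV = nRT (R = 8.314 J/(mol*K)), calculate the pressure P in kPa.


P = nRT/V = 3.9760 * 8.314 * 733.4460 / 0.2850
= 24245.1313 / 0.2850 = 85070.6361 Pa = 85.0706 kPa

85.0706 kPa


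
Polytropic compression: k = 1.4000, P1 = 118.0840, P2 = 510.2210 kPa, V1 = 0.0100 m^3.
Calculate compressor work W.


(k-1)/k = 0.2857
(P2/P1)^exp = 1.5191
W = 3.5000 * 118.0840 * 0.0100 * (1.5191 - 1) = 2.1455 kJ

2.1455 kJ


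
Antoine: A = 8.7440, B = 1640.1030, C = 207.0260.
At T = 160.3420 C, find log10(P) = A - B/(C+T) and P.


C+T = 367.3680
B/(C+T) = 4.4645
log10(P) = 8.7440 - 4.4645 = 4.2795
P = 10^4.2795 = 19034.0467 mmHg

19034.0467 mmHg


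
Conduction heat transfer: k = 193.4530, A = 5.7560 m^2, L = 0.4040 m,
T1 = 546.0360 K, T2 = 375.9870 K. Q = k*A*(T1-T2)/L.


dT = 170.0490 K
Q = 193.4530 * 5.7560 * 170.0490 / 0.4040 = 468693.5441 W

468693.5441 W


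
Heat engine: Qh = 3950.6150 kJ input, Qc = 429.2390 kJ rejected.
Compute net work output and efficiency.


W = 3950.6150 - 429.2390 = 3521.3760 kJ
eta = 3521.3760 / 3950.6150 = 0.8913 = 89.1349%

W = 3521.3760 kJ, eta = 89.1349%


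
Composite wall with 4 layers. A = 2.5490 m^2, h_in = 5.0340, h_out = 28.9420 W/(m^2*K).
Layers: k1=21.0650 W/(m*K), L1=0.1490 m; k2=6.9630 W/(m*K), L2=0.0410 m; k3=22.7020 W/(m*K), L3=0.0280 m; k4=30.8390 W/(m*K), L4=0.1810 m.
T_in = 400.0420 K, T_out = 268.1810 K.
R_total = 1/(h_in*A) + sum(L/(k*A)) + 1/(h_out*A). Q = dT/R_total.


R_conv_in = 1/(5.0340*2.5490) = 0.0779
R_1 = 0.1490/(21.0650*2.5490) = 0.0028
R_2 = 0.0410/(6.9630*2.5490) = 0.0023
R_3 = 0.0280/(22.7020*2.5490) = 0.0005
R_4 = 0.1810/(30.8390*2.5490) = 0.0023
R_conv_out = 1/(28.9420*2.5490) = 0.0136
R_total = 0.0994 K/W
Q = 131.8610 / 0.0994 = 1327.1214 W

R_total = 0.0994 K/W, Q = 1327.1214 W


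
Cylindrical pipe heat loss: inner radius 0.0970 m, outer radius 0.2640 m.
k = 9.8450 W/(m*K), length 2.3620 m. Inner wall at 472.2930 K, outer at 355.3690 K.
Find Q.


dT = 116.9240 K
ln(ro/ri) = 1.0012
Q = 2*pi*9.8450*2.3620*116.9240 / 1.0012 = 17062.4648 W

17062.4648 W


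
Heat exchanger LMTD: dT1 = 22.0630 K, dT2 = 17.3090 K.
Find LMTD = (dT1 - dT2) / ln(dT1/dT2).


dT1/dT2 = 1.2747
ln(dT1/dT2) = 0.2427
LMTD = 4.7540 / 0.2427 = 19.5900 K

19.5900 K


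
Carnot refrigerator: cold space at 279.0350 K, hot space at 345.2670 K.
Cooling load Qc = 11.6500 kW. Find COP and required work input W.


COP = 279.0350 / 66.2320 = 4.2130
W = 11.6500 / 4.2130 = 2.7653 kW

COP = 4.2130, W = 2.7653 kW


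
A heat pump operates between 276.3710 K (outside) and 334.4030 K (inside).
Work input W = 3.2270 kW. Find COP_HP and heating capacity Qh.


COP = 334.4030 / 58.0320 = 5.7624
Qh = 5.7624 * 3.2270 = 18.5952 kW

COP = 5.7624, Qh = 18.5952 kW


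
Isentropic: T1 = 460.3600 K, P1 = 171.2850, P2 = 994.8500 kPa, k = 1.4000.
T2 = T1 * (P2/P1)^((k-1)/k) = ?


(k-1)/k = 0.2857
(P2/P1)^exp = 1.6531
T2 = 460.3600 * 1.6531 = 761.0168 K

761.0168 K


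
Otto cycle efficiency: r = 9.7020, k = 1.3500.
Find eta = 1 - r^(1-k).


r^(k-1) = 2.2151
eta = 1 - 1/2.2151 = 0.5486 = 54.8562%

54.8562%


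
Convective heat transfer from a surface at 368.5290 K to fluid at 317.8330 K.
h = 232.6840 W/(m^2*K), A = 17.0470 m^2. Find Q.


dT = 50.6960 K
Q = 232.6840 * 17.0470 * 50.6960 = 201088.9360 W

201088.9360 W


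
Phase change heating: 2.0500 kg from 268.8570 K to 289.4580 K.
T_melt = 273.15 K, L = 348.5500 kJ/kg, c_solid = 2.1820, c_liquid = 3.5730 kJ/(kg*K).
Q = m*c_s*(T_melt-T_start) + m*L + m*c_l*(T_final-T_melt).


Q1 (sensible, solid) = 2.0500 * 2.1820 * 4.2930 = 19.2030 kJ
Q2 (latent) = 2.0500 * 348.5500 = 714.5275 kJ
Q3 (sensible, liquid) = 2.0500 * 3.5730 * 16.3080 = 119.4504 kJ
Q_total = 853.1809 kJ

853.1809 kJ


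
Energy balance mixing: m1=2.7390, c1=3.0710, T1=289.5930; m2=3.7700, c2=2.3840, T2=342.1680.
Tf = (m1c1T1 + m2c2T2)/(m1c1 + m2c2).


num = 5511.1990
den = 17.3991
Tf = 316.7511 K

316.7511 K


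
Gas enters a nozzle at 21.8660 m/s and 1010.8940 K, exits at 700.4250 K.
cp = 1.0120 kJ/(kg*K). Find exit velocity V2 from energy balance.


dT = 310.4690 K
2*cp*1000*dT = 628389.2560
V1^2 = 478.1220
V2 = sqrt(628867.3780) = 793.0116 m/s

793.0116 m/s


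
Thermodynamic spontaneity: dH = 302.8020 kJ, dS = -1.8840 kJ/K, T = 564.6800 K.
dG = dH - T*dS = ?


T*dS = 564.6800 * -1.8840 = -1063.8571 kJ
dG = 302.8020 + 1063.8571 = 1366.6591 kJ (non-spontaneous)

dG = 1366.6591 kJ, non-spontaneous


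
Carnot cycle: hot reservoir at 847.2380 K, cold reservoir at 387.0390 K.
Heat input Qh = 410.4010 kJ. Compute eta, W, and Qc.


eta = 1 - 387.0390/847.2380 = 0.5432
W = 0.5432 * 410.4010 = 222.9198 kJ
Qc = 410.4010 - 222.9198 = 187.4812 kJ

eta = 54.3176%, W = 222.9198 kJ, Qc = 187.4812 kJ


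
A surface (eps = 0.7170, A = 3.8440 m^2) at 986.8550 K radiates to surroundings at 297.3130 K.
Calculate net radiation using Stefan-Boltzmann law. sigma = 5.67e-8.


T^4 = 9.4845e+11
Tsurr^4 = 7.8137e+09
Q = 0.7170 * 5.67e-8 * 3.8440 * 9.4063e+11 = 146996.2553 W

146996.2553 W


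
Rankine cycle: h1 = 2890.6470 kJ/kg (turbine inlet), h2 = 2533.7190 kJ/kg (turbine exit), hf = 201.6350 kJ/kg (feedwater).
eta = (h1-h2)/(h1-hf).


W = 356.9280 kJ/kg
Q_in = 2689.0120 kJ/kg
eta = 0.1327 = 13.2736%

eta = 13.2736%


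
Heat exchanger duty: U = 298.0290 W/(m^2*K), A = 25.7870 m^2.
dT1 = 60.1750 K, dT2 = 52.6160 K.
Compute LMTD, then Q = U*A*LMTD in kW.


LMTD = 56.3110 K
Q = 298.0290 * 25.7870 * 56.3110 = 432765.2040 W = 432.7652 kW

432.7652 kW


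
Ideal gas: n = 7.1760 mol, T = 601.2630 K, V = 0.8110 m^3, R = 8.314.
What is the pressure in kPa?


P = nRT/V = 7.1760 * 8.314 * 601.2630 / 0.8110
= 35872.1106 / 0.8110 = 44231.9489 Pa = 44.2319 kPa

44.2319 kPa


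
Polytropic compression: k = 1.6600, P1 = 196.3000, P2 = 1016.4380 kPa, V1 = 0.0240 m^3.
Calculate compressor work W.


(k-1)/k = 0.3976
(P2/P1)^exp = 1.9228
W = 2.5152 * 196.3000 * 0.0240 * (1.9228 - 1) = 10.9351 kJ

10.9351 kJ


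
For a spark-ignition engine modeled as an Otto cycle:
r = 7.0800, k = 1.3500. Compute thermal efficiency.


r^(k-1) = 1.9839
eta = 1 - 1/1.9839 = 0.4959 = 49.5933%

49.5933%


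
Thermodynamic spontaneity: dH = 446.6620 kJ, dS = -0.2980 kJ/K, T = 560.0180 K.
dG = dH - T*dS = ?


T*dS = 560.0180 * -0.2980 = -166.8854 kJ
dG = 446.6620 + 166.8854 = 613.5474 kJ (non-spontaneous)

dG = 613.5474 kJ, non-spontaneous


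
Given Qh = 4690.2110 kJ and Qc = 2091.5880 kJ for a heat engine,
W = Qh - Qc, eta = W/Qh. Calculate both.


W = 4690.2110 - 2091.5880 = 2598.6230 kJ
eta = 2598.6230 / 4690.2110 = 0.5541 = 55.4052%

W = 2598.6230 kJ, eta = 55.4052%


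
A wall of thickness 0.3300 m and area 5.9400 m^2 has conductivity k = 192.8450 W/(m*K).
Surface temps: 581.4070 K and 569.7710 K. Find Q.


dT = 11.6360 K
Q = 192.8450 * 5.9400 * 11.6360 / 0.3300 = 40390.9996 W

40390.9996 W


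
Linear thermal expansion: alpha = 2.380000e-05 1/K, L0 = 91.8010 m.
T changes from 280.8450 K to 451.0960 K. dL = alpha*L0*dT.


dT = 170.2510 K
dL = 2.380000e-05 * 91.8010 * 170.2510 = 0.371975 m
L_final = 92.172975 m

dL = 0.371975 m


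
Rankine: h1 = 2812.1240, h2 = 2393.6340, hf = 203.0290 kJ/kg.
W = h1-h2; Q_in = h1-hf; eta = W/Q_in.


W = 418.4900 kJ/kg
Q_in = 2609.0950 kJ/kg
eta = 0.1604 = 16.0397%

eta = 16.0397%


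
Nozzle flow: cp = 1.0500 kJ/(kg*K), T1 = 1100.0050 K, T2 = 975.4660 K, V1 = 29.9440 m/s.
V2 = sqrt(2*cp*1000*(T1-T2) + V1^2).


dT = 124.5390 K
2*cp*1000*dT = 261531.9000
V1^2 = 896.6431
V2 = sqrt(262428.5431) = 512.2778 m/s

512.2778 m/s


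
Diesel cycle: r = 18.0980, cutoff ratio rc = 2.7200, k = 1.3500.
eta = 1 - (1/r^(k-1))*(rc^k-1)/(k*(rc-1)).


r^(k-1) = 2.7553
rc^k = 3.8607
eta = 0.5529 = 55.2862%

55.2862%


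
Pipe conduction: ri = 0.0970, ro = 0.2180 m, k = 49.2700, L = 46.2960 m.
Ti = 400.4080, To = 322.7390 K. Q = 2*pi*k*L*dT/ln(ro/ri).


dT = 77.6690 K
ln(ro/ri) = 0.8098
Q = 2*pi*49.2700*46.2960*77.6690 / 0.8098 = 1374625.4391 W

1374625.4391 W


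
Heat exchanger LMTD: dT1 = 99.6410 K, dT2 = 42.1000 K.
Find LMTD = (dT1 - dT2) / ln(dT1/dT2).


dT1/dT2 = 2.3668
ln(dT1/dT2) = 0.8615
LMTD = 57.5410 / 0.8615 = 66.7896 K

66.7896 K


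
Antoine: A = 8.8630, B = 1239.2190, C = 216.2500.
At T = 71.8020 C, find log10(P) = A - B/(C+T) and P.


C+T = 288.0520
B/(C+T) = 4.3021
log10(P) = 8.8630 - 4.3021 = 4.5609
P = 10^4.5609 = 36385.8908 mmHg

36385.8908 mmHg


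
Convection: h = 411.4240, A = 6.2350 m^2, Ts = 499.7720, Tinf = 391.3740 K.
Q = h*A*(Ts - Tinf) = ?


dT = 108.3980 K
Q = 411.4240 * 6.2350 * 108.3980 = 278065.6541 W

278065.6541 W


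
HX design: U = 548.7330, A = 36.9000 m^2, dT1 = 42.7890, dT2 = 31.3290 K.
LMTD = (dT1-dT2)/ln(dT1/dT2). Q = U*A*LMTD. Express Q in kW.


LMTD = 36.7618 K
Q = 548.7330 * 36.9000 * 36.7618 = 744361.4726 W = 744.3615 kW

744.3615 kW


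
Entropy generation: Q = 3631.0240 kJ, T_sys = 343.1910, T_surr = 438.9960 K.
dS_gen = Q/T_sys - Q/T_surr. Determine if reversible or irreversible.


dS_sys = 3631.0240/343.1910 = 10.5802 kJ/K
dS_surr = -3631.0240/438.9960 = -8.2712 kJ/K
dS_gen = 10.5802 - 8.2712 = 2.3090 kJ/K (irreversible)

dS_gen = 2.3090 kJ/K, irreversible


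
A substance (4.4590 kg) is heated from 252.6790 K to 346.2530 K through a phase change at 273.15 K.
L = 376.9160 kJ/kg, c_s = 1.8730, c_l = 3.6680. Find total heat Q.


Q1 (sensible, solid) = 4.4590 * 1.8730 * 20.4710 = 170.9678 kJ
Q2 (latent) = 4.4590 * 376.9160 = 1680.6684 kJ
Q3 (sensible, liquid) = 4.4590 * 3.6680 * 73.1030 = 1195.6443 kJ
Q_total = 3047.2805 kJ

3047.2805 kJ


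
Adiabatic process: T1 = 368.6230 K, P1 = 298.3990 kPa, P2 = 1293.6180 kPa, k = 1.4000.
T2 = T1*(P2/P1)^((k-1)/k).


(k-1)/k = 0.2857
(P2/P1)^exp = 1.5206
T2 = 368.6230 * 1.5206 = 560.5120 K

560.5120 K


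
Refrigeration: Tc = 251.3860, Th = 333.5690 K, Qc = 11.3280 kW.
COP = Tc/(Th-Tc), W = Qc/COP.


COP = 251.3860 / 82.1830 = 3.0589
W = 11.3280 / 3.0589 = 3.7033 kW

COP = 3.0589, W = 3.7033 kW


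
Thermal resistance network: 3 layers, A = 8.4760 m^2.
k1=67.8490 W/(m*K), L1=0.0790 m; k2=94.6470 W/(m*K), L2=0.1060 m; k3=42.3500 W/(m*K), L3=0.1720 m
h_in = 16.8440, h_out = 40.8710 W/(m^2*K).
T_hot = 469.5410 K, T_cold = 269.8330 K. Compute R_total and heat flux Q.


R_conv_in = 1/(16.8440*8.4760) = 0.0070
R_1 = 0.0790/(67.8490*8.4760) = 0.0001
R_2 = 0.1060/(94.6470*8.4760) = 0.0001
R_3 = 0.1720/(42.3500*8.4760) = 0.0005
R_conv_out = 1/(40.8710*8.4760) = 0.0029
R_total = 0.0106 K/W
Q = 199.7080 / 0.0106 = 18770.2562 W

R_total = 0.0106 K/W, Q = 18770.2562 W


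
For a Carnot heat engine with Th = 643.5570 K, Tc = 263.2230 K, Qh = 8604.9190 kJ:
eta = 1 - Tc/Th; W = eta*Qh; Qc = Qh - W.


eta = 1 - 263.2230/643.5570 = 0.5910
W = 0.5910 * 8604.9190 = 5085.3977 kJ
Qc = 8604.9190 - 5085.3977 = 3519.5213 kJ

eta = 59.0987%, W = 5085.3977 kJ, Qc = 3519.5213 kJ


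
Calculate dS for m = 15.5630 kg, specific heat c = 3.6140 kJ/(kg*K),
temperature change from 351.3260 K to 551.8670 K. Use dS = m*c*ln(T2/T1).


T2/T1 = 1.5708
ln(T2/T1) = 0.4516
dS = 15.5630 * 3.6140 * 0.4516 = 25.3997 kJ/K

25.3997 kJ/K


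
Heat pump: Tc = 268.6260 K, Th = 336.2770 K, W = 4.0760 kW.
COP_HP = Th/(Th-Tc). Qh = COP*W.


COP = 336.2770 / 67.6510 = 4.9708
Qh = 4.9708 * 4.0760 = 20.2608 kW

COP = 4.9708, Qh = 20.2608 kW


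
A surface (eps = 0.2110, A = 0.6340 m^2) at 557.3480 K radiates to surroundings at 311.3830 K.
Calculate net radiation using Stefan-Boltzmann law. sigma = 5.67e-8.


T^4 = 9.6495e+10
Tsurr^4 = 9.4011e+09
Q = 0.2110 * 5.67e-8 * 0.6340 * 8.7094e+10 = 660.6075 W

660.6075 W


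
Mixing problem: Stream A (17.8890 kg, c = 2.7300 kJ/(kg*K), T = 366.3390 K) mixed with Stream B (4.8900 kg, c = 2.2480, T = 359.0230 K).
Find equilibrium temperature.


num = 21837.5261
den = 59.8297
Tf = 364.9948 K

364.9948 K


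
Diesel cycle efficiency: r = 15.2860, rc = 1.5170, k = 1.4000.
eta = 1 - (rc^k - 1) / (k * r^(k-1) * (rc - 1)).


r^(k-1) = 2.9766
rc^k = 1.7922
eta = 0.6323 = 63.2308%

63.2308%


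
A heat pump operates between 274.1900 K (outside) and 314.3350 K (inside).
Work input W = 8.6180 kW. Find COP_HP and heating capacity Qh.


COP = 314.3350 / 40.1450 = 7.8300
Qh = 7.8300 * 8.6180 = 67.4789 kW

COP = 7.8300, Qh = 67.4789 kW


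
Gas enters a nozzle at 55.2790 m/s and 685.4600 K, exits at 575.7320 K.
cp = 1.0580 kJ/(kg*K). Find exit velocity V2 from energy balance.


dT = 109.7280 K
2*cp*1000*dT = 232184.4480
V1^2 = 3055.7678
V2 = sqrt(235240.2158) = 485.0157 m/s

485.0157 m/s


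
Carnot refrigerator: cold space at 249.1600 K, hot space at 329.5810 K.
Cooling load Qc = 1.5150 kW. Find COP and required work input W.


COP = 249.1600 / 80.4210 = 3.0982
W = 1.5150 / 3.0982 = 0.4890 kW

COP = 3.0982, W = 0.4890 kW


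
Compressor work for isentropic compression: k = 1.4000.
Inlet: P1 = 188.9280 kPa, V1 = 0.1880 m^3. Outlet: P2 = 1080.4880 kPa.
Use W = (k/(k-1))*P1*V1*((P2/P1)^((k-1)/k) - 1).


(k-1)/k = 0.2857
(P2/P1)^exp = 1.6458
W = 3.5000 * 188.9280 * 0.1880 * (1.6458 - 1) = 80.2829 kJ

80.2829 kJ


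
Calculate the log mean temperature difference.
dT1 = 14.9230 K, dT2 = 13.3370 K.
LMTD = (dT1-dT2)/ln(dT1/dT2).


dT1/dT2 = 1.1189
ln(dT1/dT2) = 0.1124
LMTD = 1.5860 / 0.1124 = 14.1152 K

14.1152 K


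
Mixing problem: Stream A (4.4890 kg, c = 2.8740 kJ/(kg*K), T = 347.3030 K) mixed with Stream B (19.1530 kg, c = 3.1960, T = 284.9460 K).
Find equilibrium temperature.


num = 21923.0861
den = 74.1144
Tf = 295.8007 K

295.8007 K


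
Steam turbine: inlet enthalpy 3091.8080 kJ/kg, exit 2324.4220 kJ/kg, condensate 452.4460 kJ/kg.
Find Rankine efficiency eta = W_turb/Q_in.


W = 767.3860 kJ/kg
Q_in = 2639.3620 kJ/kg
eta = 0.2907 = 29.0747%

eta = 29.0747%


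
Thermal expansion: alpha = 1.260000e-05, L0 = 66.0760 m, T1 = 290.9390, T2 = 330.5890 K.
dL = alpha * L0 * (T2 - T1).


dT = 39.6500 K
dL = 1.260000e-05 * 66.0760 * 39.6500 = 0.033011 m
L_final = 66.109011 m

dL = 0.033011 m


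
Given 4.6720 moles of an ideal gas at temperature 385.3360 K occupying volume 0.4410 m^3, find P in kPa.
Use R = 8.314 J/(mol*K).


P = nRT/V = 4.6720 * 8.314 * 385.3360 / 0.4410
= 14967.6093 / 0.4410 = 33940.1572 Pa = 33.9402 kPa

33.9402 kPa


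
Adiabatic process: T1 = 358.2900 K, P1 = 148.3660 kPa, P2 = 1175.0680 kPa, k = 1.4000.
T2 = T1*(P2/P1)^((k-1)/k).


(k-1)/k = 0.2857
(P2/P1)^exp = 1.8063
T2 = 358.2900 * 1.8063 = 647.1639 K

647.1639 K


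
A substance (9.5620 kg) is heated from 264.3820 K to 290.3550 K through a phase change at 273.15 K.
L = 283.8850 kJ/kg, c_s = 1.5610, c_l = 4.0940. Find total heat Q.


Q1 (sensible, solid) = 9.5620 * 1.5610 * 8.7680 = 130.8736 kJ
Q2 (latent) = 9.5620 * 283.8850 = 2714.5084 kJ
Q3 (sensible, liquid) = 9.5620 * 4.0940 * 17.2050 = 673.5212 kJ
Q_total = 3518.9032 kJ

3518.9032 kJ


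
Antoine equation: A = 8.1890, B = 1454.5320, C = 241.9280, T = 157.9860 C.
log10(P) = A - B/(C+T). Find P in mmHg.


C+T = 399.9140
B/(C+T) = 3.6371
log10(P) = 8.1890 - 3.6371 = 4.5519
P = 10^4.5519 = 35635.9237 mmHg

35635.9237 mmHg


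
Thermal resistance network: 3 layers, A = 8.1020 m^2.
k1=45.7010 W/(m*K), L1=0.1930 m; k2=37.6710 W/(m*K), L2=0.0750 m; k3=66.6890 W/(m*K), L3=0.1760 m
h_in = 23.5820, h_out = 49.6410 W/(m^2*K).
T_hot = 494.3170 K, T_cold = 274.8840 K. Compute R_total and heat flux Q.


R_conv_in = 1/(23.5820*8.1020) = 0.0052
R_1 = 0.1930/(45.7010*8.1020) = 0.0005
R_2 = 0.0750/(37.6710*8.1020) = 0.0002
R_3 = 0.1760/(66.6890*8.1020) = 0.0003
R_conv_out = 1/(49.6410*8.1020) = 0.0025
R_total = 0.0088 K/W
Q = 219.4330 / 0.0088 = 24898.7592 W

R_total = 0.0088 K/W, Q = 24898.7592 W


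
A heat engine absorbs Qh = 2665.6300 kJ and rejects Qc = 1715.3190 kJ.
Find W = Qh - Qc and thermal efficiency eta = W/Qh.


W = 2665.6300 - 1715.3190 = 950.3110 kJ
eta = 950.3110 / 2665.6300 = 0.3565 = 35.6505%

W = 950.3110 kJ, eta = 35.6505%


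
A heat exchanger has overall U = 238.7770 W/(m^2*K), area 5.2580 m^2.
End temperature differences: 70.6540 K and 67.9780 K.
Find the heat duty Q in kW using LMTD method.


LMTD = 69.3074 K
Q = 238.7770 * 5.2580 * 69.3074 = 87014.6981 W = 87.0147 kW

87.0147 kW


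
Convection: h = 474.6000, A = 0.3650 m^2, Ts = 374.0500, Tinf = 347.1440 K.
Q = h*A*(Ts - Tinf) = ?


dT = 26.9060 K
Q = 474.6000 * 0.3650 * 26.9060 = 4660.8995 W

4660.8995 W


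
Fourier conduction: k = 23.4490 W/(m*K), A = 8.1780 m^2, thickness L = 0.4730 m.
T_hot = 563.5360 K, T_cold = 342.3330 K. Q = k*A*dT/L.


dT = 221.2030 K
Q = 23.4490 * 8.1780 * 221.2030 / 0.4730 = 89681.1781 W

89681.1781 W


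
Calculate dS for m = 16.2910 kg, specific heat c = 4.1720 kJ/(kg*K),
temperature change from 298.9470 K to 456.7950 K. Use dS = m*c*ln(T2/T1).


T2/T1 = 1.5280
ln(T2/T1) = 0.4240
dS = 16.2910 * 4.1720 * 0.4240 = 28.8155 kJ/K

28.8155 kJ/K


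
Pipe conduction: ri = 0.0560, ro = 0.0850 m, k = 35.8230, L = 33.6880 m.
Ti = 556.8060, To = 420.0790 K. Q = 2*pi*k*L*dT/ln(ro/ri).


dT = 136.7270 K
ln(ro/ri) = 0.4173
Q = 2*pi*35.8230*33.6880*136.7270 / 0.4173 = 2484410.7620 W

2484410.7620 W


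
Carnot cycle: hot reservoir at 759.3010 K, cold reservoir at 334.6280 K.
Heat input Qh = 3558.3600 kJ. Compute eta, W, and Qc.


eta = 1 - 334.6280/759.3010 = 0.5593
W = 0.5593 * 3558.3600 = 1990.1718 kJ
Qc = 3558.3600 - 1990.1718 = 1568.1882 kJ

eta = 55.9295%, W = 1990.1718 kJ, Qc = 1568.1882 kJ


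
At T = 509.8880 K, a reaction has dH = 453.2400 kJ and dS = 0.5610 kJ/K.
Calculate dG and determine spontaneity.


T*dS = 509.8880 * 0.5610 = 286.0472 kJ
dG = 453.2400 - 286.0472 = 167.1928 kJ (non-spontaneous)

dG = 167.1928 kJ, non-spontaneous


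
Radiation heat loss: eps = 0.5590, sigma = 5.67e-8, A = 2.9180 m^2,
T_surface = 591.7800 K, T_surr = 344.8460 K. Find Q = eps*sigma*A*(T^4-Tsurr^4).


T^4 = 1.2264e+11
Tsurr^4 = 1.4142e+10
Q = 0.5590 * 5.67e-8 * 2.9180 * 1.0850e+11 = 10034.9072 W

10034.9072 W


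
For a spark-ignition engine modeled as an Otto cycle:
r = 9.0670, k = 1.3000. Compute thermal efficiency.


r^(k-1) = 1.9375
eta = 1 - 1/1.9375 = 0.4839 = 48.3868%

48.3868%


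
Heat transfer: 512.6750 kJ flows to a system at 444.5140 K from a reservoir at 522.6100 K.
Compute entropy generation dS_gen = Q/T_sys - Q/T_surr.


dS_sys = 512.6750/444.5140 = 1.1533 kJ/K
dS_surr = -512.6750/522.6100 = -0.9810 kJ/K
dS_gen = 1.1533 - 0.9810 = 0.1723 kJ/K (irreversible)

dS_gen = 0.1723 kJ/K, irreversible


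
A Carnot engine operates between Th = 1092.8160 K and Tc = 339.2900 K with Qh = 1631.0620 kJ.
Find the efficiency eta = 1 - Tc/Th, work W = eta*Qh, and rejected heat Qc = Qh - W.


eta = 1 - 339.2900/1092.8160 = 0.6895
W = 0.6895 * 1631.0620 = 1124.6611 kJ
Qc = 1631.0620 - 1124.6611 = 506.4009 kJ

eta = 68.9527%, W = 1124.6611 kJ, Qc = 506.4009 kJ


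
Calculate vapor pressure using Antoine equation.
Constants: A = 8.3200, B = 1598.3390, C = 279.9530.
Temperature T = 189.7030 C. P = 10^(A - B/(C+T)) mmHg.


C+T = 469.6560
B/(C+T) = 3.4032
log10(P) = 8.3200 - 3.4032 = 4.9168
P = 10^4.9168 = 82563.4556 mmHg

82563.4556 mmHg


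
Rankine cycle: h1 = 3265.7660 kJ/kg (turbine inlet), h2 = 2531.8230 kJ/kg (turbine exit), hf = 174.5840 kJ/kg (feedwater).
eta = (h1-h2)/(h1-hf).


W = 733.9430 kJ/kg
Q_in = 3091.1820 kJ/kg
eta = 0.2374 = 23.7431%

eta = 23.7431%


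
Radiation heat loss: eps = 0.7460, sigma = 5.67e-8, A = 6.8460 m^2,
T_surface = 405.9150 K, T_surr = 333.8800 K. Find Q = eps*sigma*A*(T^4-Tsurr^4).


T^4 = 2.7148e+10
Tsurr^4 = 1.2427e+10
Q = 0.7460 * 5.67e-8 * 6.8460 * 1.4721e+10 = 4262.8963 W

4262.8963 W


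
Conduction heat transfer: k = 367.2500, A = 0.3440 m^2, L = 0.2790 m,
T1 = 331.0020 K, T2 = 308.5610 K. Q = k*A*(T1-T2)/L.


dT = 22.4410 K
Q = 367.2500 * 0.3440 * 22.4410 / 0.2790 = 10161.5100 W

10161.5100 W


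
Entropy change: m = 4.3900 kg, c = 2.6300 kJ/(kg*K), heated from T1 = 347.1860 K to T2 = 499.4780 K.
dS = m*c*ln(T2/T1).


T2/T1 = 1.4386
ln(T2/T1) = 0.3637
dS = 4.3900 * 2.6300 * 0.3637 = 4.1992 kJ/K

4.1992 kJ/K


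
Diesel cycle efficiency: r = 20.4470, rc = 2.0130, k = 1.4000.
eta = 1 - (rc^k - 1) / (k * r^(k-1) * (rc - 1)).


r^(k-1) = 3.3439
rc^k = 2.6631
eta = 0.6493 = 64.9313%

64.9313%


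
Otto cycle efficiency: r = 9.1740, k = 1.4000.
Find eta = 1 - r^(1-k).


r^(k-1) = 2.4267
eta = 1 - 1/2.4267 = 0.5879 = 58.7925%

58.7925%


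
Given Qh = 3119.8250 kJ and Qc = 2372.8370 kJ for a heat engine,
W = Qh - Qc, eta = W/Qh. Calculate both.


W = 3119.8250 - 2372.8370 = 746.9880 kJ
eta = 746.9880 / 3119.8250 = 0.2394 = 23.9433%

W = 746.9880 kJ, eta = 23.9433%


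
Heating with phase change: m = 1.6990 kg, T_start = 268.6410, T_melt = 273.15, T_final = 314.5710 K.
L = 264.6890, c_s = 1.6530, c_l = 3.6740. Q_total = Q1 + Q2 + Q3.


Q1 (sensible, solid) = 1.6990 * 1.6530 * 4.5090 = 12.6633 kJ
Q2 (latent) = 1.6990 * 264.6890 = 449.7066 kJ
Q3 (sensible, liquid) = 1.6990 * 3.6740 * 41.4210 = 258.5551 kJ
Q_total = 720.9250 kJ

720.9250 kJ
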